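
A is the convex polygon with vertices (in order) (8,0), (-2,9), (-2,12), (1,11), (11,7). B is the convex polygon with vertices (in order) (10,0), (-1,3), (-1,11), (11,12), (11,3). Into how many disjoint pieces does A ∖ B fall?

A ∖ B splits into 2 disjoint pieces (area 0.2942, area 3.8167).

2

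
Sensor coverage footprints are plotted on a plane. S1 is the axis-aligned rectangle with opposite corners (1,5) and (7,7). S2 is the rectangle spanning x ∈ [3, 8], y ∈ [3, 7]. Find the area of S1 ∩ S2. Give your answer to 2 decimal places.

|S1∩S2|: x∈[3,7], y∈[5,7] → 4·2 = 8.

8.00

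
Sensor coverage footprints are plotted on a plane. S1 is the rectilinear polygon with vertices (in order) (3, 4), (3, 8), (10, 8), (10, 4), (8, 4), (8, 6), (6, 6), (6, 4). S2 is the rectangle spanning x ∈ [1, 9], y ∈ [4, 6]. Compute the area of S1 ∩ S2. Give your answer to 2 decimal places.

8.00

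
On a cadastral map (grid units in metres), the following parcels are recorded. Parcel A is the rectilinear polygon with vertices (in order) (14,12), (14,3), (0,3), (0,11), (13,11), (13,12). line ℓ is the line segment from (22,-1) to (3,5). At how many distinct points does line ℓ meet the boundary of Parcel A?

1

The segment meets the boundary at (9.333,3).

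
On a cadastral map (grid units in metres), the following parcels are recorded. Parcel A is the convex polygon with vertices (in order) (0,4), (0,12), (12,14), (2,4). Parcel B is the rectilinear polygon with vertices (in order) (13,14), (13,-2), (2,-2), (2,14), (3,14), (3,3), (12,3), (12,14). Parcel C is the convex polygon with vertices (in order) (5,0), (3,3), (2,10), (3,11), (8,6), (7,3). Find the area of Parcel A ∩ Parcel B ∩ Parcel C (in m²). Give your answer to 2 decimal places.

The intersection is the polygon with vertices (3,5), (2.75,4.75), (2,10), (3,11).
By the shoelace formula its area is 3.75.

3.75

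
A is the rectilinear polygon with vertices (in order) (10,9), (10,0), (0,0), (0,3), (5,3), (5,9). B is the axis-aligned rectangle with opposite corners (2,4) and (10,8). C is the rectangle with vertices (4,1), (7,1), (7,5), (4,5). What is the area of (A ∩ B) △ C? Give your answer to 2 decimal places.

|A ∩ B| = 20.
|(A ∩ B) ∩ C| = 2.
|(A ∩ B) △ C| = 20 + 12 − 4 = 28.00.

28.00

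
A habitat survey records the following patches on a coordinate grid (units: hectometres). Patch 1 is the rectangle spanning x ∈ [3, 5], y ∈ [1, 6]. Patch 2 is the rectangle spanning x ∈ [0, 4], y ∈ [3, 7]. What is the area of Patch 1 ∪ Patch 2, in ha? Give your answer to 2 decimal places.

By inclusion–exclusion:
Individual areas: |Patch 1| = 10, |Patch 2| = 16.
|Patch 1∩Patch 2|: x∈[3,4], y∈[3,6] → 1·3 = 3.
|Patch 1 ∪ Patch 2| = 26 − 3 = 23.00.

23.00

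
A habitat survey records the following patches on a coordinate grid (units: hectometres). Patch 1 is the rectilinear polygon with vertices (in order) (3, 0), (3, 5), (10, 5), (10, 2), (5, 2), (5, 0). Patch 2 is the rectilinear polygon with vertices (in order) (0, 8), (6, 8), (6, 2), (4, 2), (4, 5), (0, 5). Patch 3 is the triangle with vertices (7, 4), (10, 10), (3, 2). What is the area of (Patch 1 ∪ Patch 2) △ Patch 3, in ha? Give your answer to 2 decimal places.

43.21

|Patch 1 ∪ Patch 2| = 43.
|(Patch 1 ∪ Patch 2) ∩ Patch 3| = 4.3929.
|(Patch 1 ∪ Patch 2) △ Patch 3| = 43 + 9 − 8.7857 = 43.21.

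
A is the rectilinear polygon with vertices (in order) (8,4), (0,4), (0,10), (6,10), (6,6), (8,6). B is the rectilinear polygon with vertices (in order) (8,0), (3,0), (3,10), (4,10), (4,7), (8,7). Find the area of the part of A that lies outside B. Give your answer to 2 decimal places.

|A| = 40, |A∩B| = 16.
|A ∖ B| = |A| − |A∩B| = 40 − 16 = 24.00.

24.00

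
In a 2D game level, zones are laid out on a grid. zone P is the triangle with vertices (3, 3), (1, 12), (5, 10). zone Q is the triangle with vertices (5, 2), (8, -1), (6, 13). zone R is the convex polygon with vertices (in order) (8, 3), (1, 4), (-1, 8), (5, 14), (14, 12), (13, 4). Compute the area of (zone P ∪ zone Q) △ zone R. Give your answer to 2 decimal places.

|zone P ∪ zone Q| = 34.
|(zone P ∪ zone Q) ∩ zone R| = 26.0171.
|(zone P ∪ zone Q) △ zone R| = 34 + 121 − 52.0342 = 102.97.

102.97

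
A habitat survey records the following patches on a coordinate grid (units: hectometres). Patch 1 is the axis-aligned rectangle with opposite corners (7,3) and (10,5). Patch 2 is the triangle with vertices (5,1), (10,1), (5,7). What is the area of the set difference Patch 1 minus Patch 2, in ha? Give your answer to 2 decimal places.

4.93

|Patch 1| = 6, |Patch 1∩Patch 2| = 1.0667.
|Patch 1 ∖ Patch 2| = |Patch 1| − |Patch 1∩Patch 2| = 6 − 1.0667 = 4.93.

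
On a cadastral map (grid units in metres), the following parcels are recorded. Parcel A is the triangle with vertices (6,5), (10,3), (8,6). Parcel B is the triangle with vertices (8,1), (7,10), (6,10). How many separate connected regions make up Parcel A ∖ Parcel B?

2

Parcel A ∖ Parcel B splits into 2 disjoint pieces (area 0.625, area 2.7864).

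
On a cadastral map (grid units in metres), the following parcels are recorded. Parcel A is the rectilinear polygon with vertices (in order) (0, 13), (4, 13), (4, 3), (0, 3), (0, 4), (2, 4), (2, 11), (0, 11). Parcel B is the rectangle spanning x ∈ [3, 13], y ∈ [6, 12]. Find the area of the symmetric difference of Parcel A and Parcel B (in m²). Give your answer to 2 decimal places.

|Parcel A| = 26, |Parcel B| = 60, |Parcel A∩Parcel B| = 6.
|Parcel A △ Parcel B| = |Parcel A| + |Parcel B| − 2·|Parcel A∩Parcel B| = 26 + 60 − 12 = 74.00.

74.00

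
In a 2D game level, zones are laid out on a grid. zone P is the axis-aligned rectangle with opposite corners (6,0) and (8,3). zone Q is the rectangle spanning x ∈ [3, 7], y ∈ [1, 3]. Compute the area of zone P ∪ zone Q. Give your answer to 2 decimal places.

12.00

By inclusion–exclusion:
Individual areas: |zone P| = 6, |zone Q| = 8.
|zone P∩zone Q|: x∈[6,7], y∈[1,3] → 1·2 = 2.
|zone P ∪ zone Q| = 14 − 2 = 12.00.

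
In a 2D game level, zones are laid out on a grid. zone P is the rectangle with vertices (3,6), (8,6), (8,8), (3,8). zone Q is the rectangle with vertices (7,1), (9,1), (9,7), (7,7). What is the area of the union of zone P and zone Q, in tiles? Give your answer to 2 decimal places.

21.00

By inclusion–exclusion:
Individual areas: |zone P| = 10, |zone Q| = 12.
|zone P∩zone Q|: x∈[7,8], y∈[6,7] → 1·1 = 1.
|zone P ∪ zone Q| = 22 − 1 = 21.00.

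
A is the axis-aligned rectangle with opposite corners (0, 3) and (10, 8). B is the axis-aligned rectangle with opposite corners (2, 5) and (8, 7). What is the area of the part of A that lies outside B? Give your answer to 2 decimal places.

38.00

|A∩B|: x∈[2,8], y∈[5,7] → 6·2 = 12.
|A| = 50.
|A ∖ B| = |A| − |A∩B| = 50 − 12 = 38.00.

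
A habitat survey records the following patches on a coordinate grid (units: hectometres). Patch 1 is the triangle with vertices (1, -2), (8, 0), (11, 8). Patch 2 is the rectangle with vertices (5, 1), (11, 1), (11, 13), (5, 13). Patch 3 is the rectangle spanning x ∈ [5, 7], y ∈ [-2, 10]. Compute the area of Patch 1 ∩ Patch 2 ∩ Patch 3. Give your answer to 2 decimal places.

The intersection is the polygon with vertices (5,1), (5,2), (7,4), (7,1).
By the shoelace formula its area is 4.00.

4.00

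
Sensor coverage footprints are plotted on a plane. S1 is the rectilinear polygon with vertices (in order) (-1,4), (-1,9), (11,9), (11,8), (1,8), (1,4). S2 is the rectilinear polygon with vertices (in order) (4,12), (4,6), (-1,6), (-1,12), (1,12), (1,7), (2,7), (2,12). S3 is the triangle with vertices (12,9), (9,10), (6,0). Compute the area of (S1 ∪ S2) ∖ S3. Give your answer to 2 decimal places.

|S1 ∪ S2| = 37.
|(S1 ∪ S2) ∩ S3| = 2.45.
|(S1 ∪ S2) ∖ S3| = 37 − 2.45 = 34.55.

34.55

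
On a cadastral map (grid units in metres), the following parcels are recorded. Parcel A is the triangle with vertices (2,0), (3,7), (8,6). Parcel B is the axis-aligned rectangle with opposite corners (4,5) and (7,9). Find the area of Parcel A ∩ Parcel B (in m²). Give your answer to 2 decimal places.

The intersection is the polygon with vertices (7,6.2), (7,5), (4,5), (4,6.8).
By the shoelace formula its area is 4.50.

4.50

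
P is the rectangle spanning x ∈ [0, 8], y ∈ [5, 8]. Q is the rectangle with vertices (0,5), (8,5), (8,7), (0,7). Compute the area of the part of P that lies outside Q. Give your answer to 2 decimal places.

|P∩Q|: x∈[0,8], y∈[5,7] → 8·2 = 16.
|P| = 24.
|P ∖ Q| = |P| − |P∩Q| = 24 − 16 = 8.00.

8.00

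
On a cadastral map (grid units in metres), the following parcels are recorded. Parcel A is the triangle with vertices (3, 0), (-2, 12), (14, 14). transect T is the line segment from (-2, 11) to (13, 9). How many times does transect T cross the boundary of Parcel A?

The segment meets the boundary at (10.349,9.353), (-1.559,10.941).

2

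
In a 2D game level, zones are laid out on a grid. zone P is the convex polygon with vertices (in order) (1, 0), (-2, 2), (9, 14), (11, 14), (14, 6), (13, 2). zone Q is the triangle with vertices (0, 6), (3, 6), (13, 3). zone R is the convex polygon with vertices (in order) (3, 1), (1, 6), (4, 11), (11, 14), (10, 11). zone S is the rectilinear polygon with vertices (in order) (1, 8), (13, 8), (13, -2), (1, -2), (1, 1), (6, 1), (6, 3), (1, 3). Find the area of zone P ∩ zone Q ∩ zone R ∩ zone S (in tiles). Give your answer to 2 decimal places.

The intersection is the polygon with vertices (5.893,5.132), (5.596,4.709), (1.376,5.683), (1.667,6), (3,6).
By the shoelace formula its area is 2.41.

2.41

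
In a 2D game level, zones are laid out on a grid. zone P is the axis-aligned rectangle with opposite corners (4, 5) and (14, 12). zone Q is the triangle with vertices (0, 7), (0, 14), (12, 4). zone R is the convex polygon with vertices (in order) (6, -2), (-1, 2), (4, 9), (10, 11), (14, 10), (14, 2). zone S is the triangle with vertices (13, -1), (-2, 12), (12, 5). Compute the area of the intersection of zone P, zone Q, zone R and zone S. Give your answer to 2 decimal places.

12.58

The intersection is the polygon with vertices (8,5), (5.297,5.676), (4,6.8), (4,9), (9,6.5), (10.8,5).
By the shoelace formula its area is 12.58.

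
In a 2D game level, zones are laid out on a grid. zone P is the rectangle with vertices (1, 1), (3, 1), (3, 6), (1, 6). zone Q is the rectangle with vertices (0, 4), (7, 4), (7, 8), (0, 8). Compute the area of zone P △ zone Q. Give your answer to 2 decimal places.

|zone P∩zone Q|: x∈[1,3], y∈[4,6] → 2·2 = 4.
|zone P △ zone Q| = |zone P| + |zone Q| − 2·|zone P∩zone Q| = 10 + 28 − 8 = 30.00.

30.00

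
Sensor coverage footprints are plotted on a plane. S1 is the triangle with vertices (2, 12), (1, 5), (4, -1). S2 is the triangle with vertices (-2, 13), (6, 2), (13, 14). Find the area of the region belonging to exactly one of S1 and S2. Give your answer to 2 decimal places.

|S1| = 13.5, |S2| = 86.5, |S1∩S2| = 3.1846.
|S1 △ S2| = |S1| + |S2| − 2·|S1∩S2| = 13.5 + 86.5 − 6.3691 = 93.63.

93.63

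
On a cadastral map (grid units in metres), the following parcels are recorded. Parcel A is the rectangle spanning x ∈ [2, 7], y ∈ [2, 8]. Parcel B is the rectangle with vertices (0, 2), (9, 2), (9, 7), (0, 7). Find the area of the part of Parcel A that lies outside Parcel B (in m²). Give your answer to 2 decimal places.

5.00

|Parcel A∩Parcel B|: x∈[2,7], y∈[2,7] → 5·5 = 25.
|Parcel A| = 30.
|Parcel A ∖ Parcel B| = |Parcel A| − |Parcel A∩Parcel B| = 30 − 25 = 5.00.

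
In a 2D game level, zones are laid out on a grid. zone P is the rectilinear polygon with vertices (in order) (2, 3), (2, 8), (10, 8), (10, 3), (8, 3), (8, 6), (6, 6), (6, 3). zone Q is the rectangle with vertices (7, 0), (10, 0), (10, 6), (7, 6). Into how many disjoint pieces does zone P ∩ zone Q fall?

1

zone P ∩ zone Q is a single connected region.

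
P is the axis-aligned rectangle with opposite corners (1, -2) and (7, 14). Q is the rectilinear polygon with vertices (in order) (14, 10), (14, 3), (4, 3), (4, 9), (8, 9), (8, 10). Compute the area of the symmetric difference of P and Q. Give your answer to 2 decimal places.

126.00

|P| = 96, |Q| = 66, |P∩Q| = 18.
|P △ Q| = |P| + |Q| − 2·|P∩Q| = 96 + 66 − 36 = 126.00.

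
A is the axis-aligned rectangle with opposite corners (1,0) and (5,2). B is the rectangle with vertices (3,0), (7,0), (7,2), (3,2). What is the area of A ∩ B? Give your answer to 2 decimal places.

|A∩B|: x∈[3,5], y∈[0,2] → 2·2 = 4.

4.00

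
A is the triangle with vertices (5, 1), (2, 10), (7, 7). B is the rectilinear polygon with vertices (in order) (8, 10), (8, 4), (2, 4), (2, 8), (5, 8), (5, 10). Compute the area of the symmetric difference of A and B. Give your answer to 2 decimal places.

|A| = 18, |B| = 30, |A∩B| = 12.3667.
|A △ B| = |A| + |B| − 2·|A∩B| = 18 + 30 − 24.7333 = 23.27.

23.27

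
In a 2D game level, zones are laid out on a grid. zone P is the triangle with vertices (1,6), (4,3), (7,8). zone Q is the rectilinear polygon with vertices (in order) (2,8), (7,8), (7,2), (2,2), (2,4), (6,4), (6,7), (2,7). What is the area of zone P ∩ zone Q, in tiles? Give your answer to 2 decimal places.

2.13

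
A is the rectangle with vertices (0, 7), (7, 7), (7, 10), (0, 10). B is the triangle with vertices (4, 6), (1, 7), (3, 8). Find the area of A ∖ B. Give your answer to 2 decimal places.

19.75

|A| = 21, |A∩B| = 1.25.
|A ∖ B| = |A| − |A∩B| = 21 − 1.25 = 19.75.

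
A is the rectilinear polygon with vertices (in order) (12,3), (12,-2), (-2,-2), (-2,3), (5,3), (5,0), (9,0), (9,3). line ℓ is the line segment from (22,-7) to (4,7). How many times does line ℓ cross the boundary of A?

2

The segment meets the boundary at (9.143,3), (12,0.778).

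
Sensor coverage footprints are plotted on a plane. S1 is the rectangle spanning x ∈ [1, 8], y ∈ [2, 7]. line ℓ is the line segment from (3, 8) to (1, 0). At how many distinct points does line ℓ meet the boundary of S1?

2

The segment meets the boundary at (1.5,2), (2.75,7).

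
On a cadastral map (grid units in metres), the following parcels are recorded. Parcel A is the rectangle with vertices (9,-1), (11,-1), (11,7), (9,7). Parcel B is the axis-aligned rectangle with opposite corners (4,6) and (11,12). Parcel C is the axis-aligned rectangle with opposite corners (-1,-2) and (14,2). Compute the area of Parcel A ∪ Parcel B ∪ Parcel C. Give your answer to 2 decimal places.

By inclusion–exclusion:
Individual areas: |Parcel A| = 16, |Parcel B| = 42, |Parcel C| = 60.
|Parcel A∩Parcel B|: x∈[9,11], y∈[6,7] → 2·1 = 2.
|Parcel A∩Parcel C|: x∈[9,11], y∈[-1,2] → 2·3 = 6.
|Parcel B∩Parcel C| = 0 (no overlap).
|Parcel A∩Parcel B∩Parcel C| = 0.
|Parcel A ∪ Parcel B ∪ Parcel C| = 118 − 8 + 0 = 110.00.

110.00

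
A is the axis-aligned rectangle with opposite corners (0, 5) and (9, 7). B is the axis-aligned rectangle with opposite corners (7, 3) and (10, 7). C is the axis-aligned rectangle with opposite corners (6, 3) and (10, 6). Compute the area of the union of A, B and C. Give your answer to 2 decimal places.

By inclusion–exclusion:
Individual areas: |A| = 18, |B| = 12, |C| = 12.
|A∩B|: x∈[7,9], y∈[5,7] → 2·2 = 4.
|A∩C|: x∈[6,9], y∈[5,6] → 3·1 = 3.
|B∩C|: x∈[7,10], y∈[3,6] → 3·3 = 9.
|A∩B∩C| = 2.
|A ∪ B ∪ C| = 42 − 16 + 2 = 28.00.

28.00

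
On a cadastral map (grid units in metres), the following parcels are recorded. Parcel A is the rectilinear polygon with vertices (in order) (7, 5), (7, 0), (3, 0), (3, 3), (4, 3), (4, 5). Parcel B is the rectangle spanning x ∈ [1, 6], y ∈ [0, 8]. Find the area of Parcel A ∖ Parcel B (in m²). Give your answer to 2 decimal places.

|Parcel A| = 18, |Parcel A∩Parcel B| = 13.
|Parcel A ∖ Parcel B| = |Parcel A| − |Parcel A∩Parcel B| = 18 − 13 = 5.00.

5.00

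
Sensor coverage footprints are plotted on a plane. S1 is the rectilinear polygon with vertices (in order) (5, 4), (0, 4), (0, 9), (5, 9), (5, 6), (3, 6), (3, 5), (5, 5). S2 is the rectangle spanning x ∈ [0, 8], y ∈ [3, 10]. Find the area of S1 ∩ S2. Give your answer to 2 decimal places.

The intersection is the polygon with vertices (0,4), (0,9), (5,9), (5,6), (3,6), (3,5), (5,5), (5,4).
By the shoelace formula its area is 23.00.

23.00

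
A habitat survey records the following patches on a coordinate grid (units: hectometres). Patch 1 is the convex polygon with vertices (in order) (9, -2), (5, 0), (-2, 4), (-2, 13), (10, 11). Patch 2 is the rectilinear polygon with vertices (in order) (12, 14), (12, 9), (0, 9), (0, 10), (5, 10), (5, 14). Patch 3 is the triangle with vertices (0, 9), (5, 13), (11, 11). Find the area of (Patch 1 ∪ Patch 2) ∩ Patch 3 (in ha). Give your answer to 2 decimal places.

16.30

The region (Patch 1 ∪ Patch 2) ∩ Patch 3 is the polygon with vertices (5,11.833), (5,13), (11,11), (0,9), (3.793,12.034).
By the shoelace formula its area is 16.30.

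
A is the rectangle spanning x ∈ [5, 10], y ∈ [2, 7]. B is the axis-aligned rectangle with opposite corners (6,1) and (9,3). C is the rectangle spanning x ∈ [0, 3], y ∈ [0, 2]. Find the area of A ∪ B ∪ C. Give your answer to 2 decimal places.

By inclusion–exclusion:
Individual areas: |A| = 25, |B| = 6, |C| = 6.
|A∩B|: x∈[6,9], y∈[2,3] → 3·1 = 3.
|A∩C| = 0 (no overlap).
|B∩C| = 0 (no overlap).
|A∩B∩C| = 0.
|A ∪ B ∪ C| = 37 − 3 + 0 = 34.00.

34.00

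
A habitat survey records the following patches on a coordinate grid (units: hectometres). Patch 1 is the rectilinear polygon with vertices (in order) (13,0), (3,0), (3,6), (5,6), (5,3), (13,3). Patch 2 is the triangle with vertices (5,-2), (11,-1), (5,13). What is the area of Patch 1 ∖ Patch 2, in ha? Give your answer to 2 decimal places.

21.21

|Patch 1| = 36, |Patch 1∩Patch 2| = 14.7857.
|Patch 1 ∖ Patch 2| = |Patch 1| − |Patch 1∩Patch 2| = 36 − 14.7857 = 21.21.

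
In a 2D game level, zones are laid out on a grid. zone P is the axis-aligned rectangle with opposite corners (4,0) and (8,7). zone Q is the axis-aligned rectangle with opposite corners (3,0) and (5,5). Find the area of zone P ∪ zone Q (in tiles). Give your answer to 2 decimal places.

By inclusion–exclusion:
Individual areas: |zone P| = 28, |zone Q| = 10.
|zone P∩zone Q|: x∈[4,5], y∈[0,5] → 1·5 = 5.
|zone P ∪ zone Q| = 38 − 5 = 33.00.

33.00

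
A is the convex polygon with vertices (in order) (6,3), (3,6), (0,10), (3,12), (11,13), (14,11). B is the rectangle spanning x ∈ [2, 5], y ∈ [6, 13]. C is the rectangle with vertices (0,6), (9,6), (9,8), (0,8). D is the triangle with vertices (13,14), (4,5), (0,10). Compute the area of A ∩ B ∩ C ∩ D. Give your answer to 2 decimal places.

5.10

The intersection is the polygon with vertices (5,8), (5,6), (3.2,6), (2,7.5), (2,8).
By the shoelace formula its area is 5.10.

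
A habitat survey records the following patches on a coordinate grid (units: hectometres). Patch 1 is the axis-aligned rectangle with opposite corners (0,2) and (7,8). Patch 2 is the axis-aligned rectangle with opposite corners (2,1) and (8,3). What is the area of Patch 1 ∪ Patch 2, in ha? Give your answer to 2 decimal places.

By inclusion–exclusion:
Individual areas: |Patch 1| = 42, |Patch 2| = 12.
|Patch 1∩Patch 2|: x∈[2,7], y∈[2,3] → 5·1 = 5.
|Patch 1 ∪ Patch 2| = 54 − 5 = 49.00.

49.00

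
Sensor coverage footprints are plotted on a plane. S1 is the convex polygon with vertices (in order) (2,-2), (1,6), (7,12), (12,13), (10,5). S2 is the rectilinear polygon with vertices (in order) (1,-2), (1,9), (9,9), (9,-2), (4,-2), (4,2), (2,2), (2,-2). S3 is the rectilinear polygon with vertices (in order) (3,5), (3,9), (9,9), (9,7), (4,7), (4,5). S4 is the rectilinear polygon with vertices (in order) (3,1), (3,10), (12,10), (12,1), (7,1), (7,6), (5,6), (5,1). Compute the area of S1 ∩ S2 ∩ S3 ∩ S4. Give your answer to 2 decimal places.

13.50

The intersection is the polygon with vertices (9,9), (9,7), (4,7), (4,5), (3,5), (3,8), (4,9).
By the shoelace formula its area is 13.50.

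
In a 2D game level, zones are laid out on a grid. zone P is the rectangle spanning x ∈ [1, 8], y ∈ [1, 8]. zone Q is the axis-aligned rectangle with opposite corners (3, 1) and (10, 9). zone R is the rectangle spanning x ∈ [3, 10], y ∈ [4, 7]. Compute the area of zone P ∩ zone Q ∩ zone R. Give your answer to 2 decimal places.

The intersection is the polygon with vertices (8,4), (3,4), (3,7), (8,7).
By the shoelace formula its area is 15.00.

15.00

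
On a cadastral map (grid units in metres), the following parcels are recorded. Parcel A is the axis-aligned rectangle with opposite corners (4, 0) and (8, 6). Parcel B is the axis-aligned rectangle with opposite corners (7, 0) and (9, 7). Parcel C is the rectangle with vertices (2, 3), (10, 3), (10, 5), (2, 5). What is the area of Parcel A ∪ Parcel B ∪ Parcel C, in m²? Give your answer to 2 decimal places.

38.00

By inclusion–exclusion:
Individual areas: |Parcel A| = 24, |Parcel B| = 14, |Parcel C| = 16.
|Parcel A∩Parcel B|: x∈[7,8], y∈[0,6] → 1·6 = 6.
|Parcel A∩Parcel C|: x∈[4,8], y∈[3,5] → 4·2 = 8.
|Parcel B∩Parcel C|: x∈[7,9], y∈[3,5] → 2·2 = 4.
|Parcel A∩Parcel B∩Parcel C| = 2.
|Parcel A ∪ Parcel B ∪ Parcel C| = 54 − 18 + 2 = 38.00.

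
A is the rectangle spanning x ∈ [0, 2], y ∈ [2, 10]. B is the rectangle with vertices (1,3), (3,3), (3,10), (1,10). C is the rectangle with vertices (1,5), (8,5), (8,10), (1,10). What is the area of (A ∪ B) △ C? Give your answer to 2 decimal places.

|A ∪ B| = 23.
|(A ∪ B) ∩ C| = 10.
|(A ∪ B) △ C| = 23 + 35 − 20 = 38.00.

38.00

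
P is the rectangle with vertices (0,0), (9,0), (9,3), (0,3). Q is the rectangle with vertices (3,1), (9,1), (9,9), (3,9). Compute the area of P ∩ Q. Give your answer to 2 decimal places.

12.00

|P∩Q|: x∈[3,9], y∈[1,3] → 6·2 = 12.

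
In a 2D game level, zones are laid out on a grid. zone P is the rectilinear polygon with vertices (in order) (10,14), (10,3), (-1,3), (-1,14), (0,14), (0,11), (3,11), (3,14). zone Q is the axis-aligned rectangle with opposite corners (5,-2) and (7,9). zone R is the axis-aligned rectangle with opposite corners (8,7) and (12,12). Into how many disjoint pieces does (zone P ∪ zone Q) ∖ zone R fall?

1

(zone P ∪ zone Q) ∖ zone R is a single connected region.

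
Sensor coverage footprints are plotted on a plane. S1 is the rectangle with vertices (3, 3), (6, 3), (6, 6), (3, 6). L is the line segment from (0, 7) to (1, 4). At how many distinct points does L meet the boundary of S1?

The segment lies entirely outside S1 and never meets its boundary.

0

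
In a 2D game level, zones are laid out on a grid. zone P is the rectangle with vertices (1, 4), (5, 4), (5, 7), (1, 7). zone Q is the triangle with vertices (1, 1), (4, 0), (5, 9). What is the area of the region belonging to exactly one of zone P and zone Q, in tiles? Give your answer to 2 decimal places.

|zone P| = 12, |zone Q| = 14, |zone P∩zone Q| = 4.0833.
|zone P △ zone Q| = |zone P| + |zone Q| − 2·|zone P∩zone Q| = 12 + 14 − 8.1667 = 17.83.

17.83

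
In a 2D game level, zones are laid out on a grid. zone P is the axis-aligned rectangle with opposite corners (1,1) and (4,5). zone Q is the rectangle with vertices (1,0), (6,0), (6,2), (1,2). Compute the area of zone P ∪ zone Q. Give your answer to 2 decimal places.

By inclusion–exclusion:
Individual areas: |zone P| = 12, |zone Q| = 10.
|zone P∩zone Q|: x∈[1,4], y∈[1,2] → 3·1 = 3.
|zone P ∪ zone Q| = 22 − 3 = 19.00.

19.00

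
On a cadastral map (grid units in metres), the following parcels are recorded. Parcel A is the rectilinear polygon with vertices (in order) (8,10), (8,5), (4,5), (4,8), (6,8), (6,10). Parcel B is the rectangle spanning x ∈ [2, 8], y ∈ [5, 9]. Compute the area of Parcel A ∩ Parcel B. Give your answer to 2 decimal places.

The intersection is the polygon with vertices (8,5), (4,5), (4,8), (6,8), (6,9), (8,9).
By the shoelace formula its area is 14.00.

14.00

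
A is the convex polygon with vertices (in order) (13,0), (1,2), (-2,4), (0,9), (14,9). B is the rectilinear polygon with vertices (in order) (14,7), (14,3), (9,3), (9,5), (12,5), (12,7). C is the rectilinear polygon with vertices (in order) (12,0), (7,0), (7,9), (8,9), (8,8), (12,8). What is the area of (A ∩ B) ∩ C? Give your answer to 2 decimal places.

|A ∩ B| = 12.2222.
|(A ∩ B) ∩ C| = 6.00.

6.00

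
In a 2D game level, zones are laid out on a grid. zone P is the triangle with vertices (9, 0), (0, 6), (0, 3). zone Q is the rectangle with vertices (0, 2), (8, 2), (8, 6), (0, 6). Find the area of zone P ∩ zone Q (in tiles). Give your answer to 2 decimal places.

10.50

The intersection is the polygon with vertices (6,2), (3,2), (0,3), (0,6).
By the shoelace formula its area is 10.50.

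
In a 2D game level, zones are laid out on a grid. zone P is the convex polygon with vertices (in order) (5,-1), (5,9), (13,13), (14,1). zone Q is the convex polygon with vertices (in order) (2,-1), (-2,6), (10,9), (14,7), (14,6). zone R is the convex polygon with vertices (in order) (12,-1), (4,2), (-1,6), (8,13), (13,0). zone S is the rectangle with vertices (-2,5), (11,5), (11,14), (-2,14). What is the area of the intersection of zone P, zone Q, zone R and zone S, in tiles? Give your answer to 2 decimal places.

The intersection is the polygon with vertices (11,5.2), (11,5), (5,5), (5,7.75), (9.579,8.895).
By the shoelace formula its area is 18.12.

18.12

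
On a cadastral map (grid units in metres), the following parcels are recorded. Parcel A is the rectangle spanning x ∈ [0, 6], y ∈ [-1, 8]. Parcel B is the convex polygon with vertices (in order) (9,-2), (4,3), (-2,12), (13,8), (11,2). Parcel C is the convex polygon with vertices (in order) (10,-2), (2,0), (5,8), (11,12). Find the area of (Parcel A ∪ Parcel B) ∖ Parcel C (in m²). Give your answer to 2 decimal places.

60.91

|Parcel A ∪ Parcel B| = 126.1667.
|(Parcel A ∪ Parcel B) ∩ Parcel C| = 65.2609.
|(Parcel A ∪ Parcel B) ∖ Parcel C| = 126.1667 − 65.2609 = 60.91.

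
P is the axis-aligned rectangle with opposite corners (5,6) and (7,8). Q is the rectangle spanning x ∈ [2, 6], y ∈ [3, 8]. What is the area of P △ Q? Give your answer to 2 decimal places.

|P∩Q|: x∈[5,6], y∈[6,8] → 1·2 = 2.
|P △ Q| = |P| + |Q| − 2·|P∩Q| = 4 + 20 − 4 = 20.00.

20.00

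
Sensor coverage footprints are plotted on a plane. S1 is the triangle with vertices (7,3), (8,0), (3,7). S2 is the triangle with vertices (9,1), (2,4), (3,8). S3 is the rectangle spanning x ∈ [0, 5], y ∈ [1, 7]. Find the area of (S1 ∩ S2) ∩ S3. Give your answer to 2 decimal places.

0.80

The region (S1 ∩ S2) ∩ S3 is the polygon with vertices (3,7), (5,5), (5,4.2).
By the shoelace formula its area is 0.80.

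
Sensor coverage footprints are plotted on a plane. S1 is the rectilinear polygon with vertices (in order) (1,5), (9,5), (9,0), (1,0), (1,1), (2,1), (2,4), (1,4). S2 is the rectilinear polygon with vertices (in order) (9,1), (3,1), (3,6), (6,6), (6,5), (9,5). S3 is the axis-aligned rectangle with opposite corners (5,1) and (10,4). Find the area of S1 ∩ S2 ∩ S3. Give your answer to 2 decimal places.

The intersection is the polygon with vertices (9,1), (5,1), (5,4), (9,4).
By the shoelace formula its area is 12.00.

12.00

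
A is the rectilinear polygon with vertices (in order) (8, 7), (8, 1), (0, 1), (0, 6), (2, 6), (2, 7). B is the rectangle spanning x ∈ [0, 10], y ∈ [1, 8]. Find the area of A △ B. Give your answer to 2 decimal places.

|A| = 46, |B| = 70, |A∩B| = 46.
|A △ B| = |A| + |B| − 2·|A∩B| = 46 + 70 − 92 = 24.00.

24.00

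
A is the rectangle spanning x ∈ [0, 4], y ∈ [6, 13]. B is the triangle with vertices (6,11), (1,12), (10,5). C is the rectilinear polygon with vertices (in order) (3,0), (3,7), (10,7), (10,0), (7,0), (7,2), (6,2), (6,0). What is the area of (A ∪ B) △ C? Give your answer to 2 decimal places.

80.92

|A ∪ B| = 38.4.
|(A ∪ B) ∩ C| = 2.2381.
|(A ∪ B) △ C| = 38.4 + 47 − 4.4762 = 80.92.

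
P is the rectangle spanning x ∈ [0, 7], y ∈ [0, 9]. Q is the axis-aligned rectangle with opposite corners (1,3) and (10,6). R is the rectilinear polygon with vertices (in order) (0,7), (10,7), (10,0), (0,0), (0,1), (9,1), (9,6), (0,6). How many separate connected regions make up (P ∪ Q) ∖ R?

(P ∪ Q) ∖ R splits into 2 disjoint pieces (area 41, area 14).

2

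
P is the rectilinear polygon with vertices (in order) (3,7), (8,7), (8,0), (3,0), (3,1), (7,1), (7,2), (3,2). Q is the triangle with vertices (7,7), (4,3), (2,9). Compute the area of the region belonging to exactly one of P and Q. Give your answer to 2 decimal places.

27.00

|P| = 31, |Q| = 13, |P∩Q| = 8.5.
|P △ Q| = |P| + |Q| − 2·|P∩Q| = 31 + 13 − 17 = 27.00.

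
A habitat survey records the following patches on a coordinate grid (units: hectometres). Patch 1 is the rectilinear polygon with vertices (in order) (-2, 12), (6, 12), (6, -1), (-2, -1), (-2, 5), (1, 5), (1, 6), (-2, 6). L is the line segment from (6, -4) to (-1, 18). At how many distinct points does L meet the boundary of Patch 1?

2

The segment meets the boundary at (0.909,12), (5.045,-1).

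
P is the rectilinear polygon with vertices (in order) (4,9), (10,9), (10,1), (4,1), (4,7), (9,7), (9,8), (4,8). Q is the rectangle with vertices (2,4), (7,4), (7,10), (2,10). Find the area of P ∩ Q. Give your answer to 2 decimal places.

12.00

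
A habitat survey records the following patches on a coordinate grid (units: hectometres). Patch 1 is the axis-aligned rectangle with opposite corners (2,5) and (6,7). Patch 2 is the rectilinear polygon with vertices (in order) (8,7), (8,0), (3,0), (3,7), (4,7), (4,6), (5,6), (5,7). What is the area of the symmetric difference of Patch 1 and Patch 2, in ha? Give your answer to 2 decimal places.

|Patch 1| = 8, |Patch 2| = 34, |Patch 1∩Patch 2| = 5.
|Patch 1 △ Patch 2| = |Patch 1| + |Patch 2| − 2·|Patch 1∩Patch 2| = 8 + 34 − 10 = 32.00.

32.00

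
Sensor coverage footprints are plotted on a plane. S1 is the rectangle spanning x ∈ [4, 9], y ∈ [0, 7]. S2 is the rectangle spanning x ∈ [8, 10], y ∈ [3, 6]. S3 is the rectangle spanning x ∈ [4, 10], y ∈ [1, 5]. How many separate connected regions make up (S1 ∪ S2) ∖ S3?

2

(S1 ∪ S2) ∖ S3 splits into 2 disjoint pieces (area 5, area 11).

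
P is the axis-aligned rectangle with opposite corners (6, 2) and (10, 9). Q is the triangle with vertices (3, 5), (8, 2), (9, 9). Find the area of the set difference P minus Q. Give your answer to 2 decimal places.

|P| = 28, |P∩Q| = 13.3.
|P ∖ Q| = |P| − |P∩Q| = 28 − 13.3 = 14.70.

14.70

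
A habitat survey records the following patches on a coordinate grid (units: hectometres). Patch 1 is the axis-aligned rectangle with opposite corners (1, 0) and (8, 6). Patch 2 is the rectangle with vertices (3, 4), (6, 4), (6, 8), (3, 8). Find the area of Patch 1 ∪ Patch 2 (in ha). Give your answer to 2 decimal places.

By inclusion–exclusion:
Individual areas: |Patch 1| = 42, |Patch 2| = 12.
|Patch 1∩Patch 2|: x∈[3,6], y∈[4,6] → 3·2 = 6.
|Patch 1 ∪ Patch 2| = 54 − 6 = 48.00.

48.00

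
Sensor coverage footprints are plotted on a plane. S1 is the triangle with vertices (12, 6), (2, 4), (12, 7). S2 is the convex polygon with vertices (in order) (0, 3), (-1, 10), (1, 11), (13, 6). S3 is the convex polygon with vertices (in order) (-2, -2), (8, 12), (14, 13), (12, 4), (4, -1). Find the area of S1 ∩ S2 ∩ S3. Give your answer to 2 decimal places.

The intersection is the polygon with vertices (11.186,6.756), (12,6.417), (12,6), (2.333,4.067), (2.364,4.109).
By the shoelace formula its area is 4.76.

4.76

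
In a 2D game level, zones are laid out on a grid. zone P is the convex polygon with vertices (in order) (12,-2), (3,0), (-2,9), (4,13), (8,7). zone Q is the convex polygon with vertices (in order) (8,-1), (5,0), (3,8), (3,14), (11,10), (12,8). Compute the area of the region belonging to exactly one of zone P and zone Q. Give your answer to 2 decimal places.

|zone P| = 102.5, |zone Q| = 84.5, |zone P∩zone Q| = 53.2778.
|zone P △ zone Q| = |zone P| + |zone Q| − 2·|zone P∩zone Q| = 102.5 + 84.5 − 106.5556 = 80.44.

80.44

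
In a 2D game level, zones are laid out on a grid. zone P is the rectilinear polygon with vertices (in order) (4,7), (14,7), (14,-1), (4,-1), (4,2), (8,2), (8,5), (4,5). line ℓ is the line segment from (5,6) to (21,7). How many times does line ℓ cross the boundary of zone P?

1

The segment meets the boundary at (14,6.562).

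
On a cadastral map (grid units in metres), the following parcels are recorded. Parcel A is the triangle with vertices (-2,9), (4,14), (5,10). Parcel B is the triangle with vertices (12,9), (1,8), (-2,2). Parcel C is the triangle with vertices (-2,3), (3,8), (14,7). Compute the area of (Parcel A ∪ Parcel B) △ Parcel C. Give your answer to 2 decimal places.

|Parcel A ∪ Parcel B| = 46.
|(Parcel A ∪ Parcel B) ∩ Parcel C| = 19.4011.
|(Parcel A ∪ Parcel B) △ Parcel C| = 46 + 30 − 38.8022 = 37.20.

37.20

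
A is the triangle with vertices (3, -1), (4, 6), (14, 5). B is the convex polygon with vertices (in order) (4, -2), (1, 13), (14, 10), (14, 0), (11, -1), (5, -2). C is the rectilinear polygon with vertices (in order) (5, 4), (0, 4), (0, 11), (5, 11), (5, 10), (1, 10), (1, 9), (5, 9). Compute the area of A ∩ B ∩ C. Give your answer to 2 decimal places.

The intersection is the polygon with vertices (5,5.9), (5,4), (3.714,4), (4,6).
By the shoelace formula its area is 2.24.

2.24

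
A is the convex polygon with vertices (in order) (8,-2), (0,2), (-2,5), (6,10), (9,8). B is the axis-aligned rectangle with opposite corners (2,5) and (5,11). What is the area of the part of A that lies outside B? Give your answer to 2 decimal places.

|A| = 77, |A∩B| = 10.3125.
|A ∖ B| = |A| − |A∩B| = 77 − 10.3125 = 66.69.

66.69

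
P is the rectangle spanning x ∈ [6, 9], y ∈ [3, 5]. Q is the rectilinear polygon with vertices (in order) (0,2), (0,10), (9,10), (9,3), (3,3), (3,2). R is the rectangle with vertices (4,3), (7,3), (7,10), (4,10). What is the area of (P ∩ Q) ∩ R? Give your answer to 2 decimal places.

The region (P ∩ Q) ∩ R is the polygon with vertices (6,3), (6,5), (7,5), (7,3).
By the shoelace formula its area is 2.00.

2.00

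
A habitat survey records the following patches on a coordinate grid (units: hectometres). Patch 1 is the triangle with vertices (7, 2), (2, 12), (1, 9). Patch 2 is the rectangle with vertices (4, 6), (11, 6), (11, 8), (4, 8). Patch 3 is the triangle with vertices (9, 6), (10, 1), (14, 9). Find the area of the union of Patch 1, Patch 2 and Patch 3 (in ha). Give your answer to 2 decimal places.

38.30

By inclusion–exclusion:
Individual areas: |Patch 1| = 12.5, |Patch 2| = 14, |Patch 3| = 14.
|Patch 1∩Patch 2| = 1.
|Patch 1∩Patch 3| = 0.
|Patch 2∩Patch 3| = 1.2.
|Patch 1∩Patch 2∩Patch 3| = 0.
|Patch 1 ∪ Patch 2 ∪ Patch 3| = 40.5 − 2.2 + 0 = 38.30.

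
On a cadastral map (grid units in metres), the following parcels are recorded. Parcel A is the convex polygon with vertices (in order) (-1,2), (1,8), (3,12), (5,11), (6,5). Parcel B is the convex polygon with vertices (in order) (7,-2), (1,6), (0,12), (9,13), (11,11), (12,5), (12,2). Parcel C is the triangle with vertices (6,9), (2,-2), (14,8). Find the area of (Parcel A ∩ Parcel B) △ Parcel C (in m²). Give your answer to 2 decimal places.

69.71

|Parcel A ∩ Parcel B| = 28.7763.
|(Parcel A ∩ Parcel B) ∩ Parcel C| = 2.5319.
|(Parcel A ∩ Parcel B) △ Parcel C| = 28.7763 + 46 − 5.0637 = 69.71.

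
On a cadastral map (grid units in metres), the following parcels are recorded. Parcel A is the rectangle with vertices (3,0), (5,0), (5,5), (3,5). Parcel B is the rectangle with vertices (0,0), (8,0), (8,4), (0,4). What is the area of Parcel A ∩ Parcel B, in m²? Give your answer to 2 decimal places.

|Parcel A∩Parcel B|: x∈[3,5], y∈[0,4] → 2·4 = 8.

8.00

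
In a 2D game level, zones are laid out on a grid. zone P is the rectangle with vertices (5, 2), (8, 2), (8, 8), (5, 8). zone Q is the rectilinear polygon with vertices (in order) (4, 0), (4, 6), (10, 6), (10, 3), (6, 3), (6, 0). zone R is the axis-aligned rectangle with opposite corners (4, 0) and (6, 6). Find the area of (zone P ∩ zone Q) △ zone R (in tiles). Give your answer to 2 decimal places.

|zone P ∩ zone Q| = 10.
|(zone P ∩ zone Q) ∩ zone R| = 4.
|(zone P ∩ zone Q) △ zone R| = 10 + 12 − 8 = 14.00.

14.00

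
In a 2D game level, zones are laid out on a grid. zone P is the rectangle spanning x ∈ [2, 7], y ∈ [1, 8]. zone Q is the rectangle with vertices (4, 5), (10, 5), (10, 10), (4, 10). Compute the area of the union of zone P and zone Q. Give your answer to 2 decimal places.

By inclusion–exclusion:
Individual areas: |zone P| = 35, |zone Q| = 30.
|zone P∩zone Q|: x∈[4,7], y∈[5,8] → 3·3 = 9.
|zone P ∪ zone Q| = 65 − 9 = 56.00.

56.00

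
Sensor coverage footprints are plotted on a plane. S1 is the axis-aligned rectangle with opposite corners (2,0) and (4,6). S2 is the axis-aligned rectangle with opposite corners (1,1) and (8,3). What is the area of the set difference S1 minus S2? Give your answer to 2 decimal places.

|S1∩S2|: x∈[2,4], y∈[1,3] → 2·2 = 4.
|S1| = 12.
|S1 ∖ S2| = |S1| − |S1∩S2| = 12 − 4 = 8.00.

8.00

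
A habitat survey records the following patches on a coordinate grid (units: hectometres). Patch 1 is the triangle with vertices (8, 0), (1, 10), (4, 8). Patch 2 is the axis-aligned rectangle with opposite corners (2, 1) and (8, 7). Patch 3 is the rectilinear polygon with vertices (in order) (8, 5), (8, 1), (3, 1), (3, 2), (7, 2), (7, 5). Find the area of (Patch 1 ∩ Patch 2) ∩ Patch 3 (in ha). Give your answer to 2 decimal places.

0.30

The region (Patch 1 ∩ Patch 2) ∩ Patch 3 is the polygon with vertices (7.5,1), (7.3,1), (6.6,2), (7,2).
By the shoelace formula its area is 0.30.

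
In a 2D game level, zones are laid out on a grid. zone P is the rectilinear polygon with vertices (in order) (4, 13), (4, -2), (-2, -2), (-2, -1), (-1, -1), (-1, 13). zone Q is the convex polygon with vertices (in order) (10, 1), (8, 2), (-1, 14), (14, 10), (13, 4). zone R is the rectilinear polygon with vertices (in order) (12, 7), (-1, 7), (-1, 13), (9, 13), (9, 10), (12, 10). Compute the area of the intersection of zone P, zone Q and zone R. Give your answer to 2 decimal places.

11.83

The intersection is the polygon with vertices (-0.25,13), (2.75,13), (4,12.667), (4,7.333).
By the shoelace formula its area is 11.83.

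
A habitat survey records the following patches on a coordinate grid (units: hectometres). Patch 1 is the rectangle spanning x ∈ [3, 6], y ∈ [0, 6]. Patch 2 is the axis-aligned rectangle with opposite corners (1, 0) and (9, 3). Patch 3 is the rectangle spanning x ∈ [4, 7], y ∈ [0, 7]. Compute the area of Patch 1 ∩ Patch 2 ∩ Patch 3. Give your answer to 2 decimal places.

6.00

The intersection is the polygon with vertices (4,0), (4,3), (6,3), (6,0).
By the shoelace formula its area is 6.00.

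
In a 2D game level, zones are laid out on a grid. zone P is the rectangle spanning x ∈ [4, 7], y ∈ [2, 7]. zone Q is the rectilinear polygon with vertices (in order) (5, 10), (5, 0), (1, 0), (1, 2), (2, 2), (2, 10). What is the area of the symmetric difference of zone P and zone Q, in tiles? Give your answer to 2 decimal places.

|zone P| = 15, |zone Q| = 32, |zone P∩zone Q| = 5.
|zone P △ zone Q| = |zone P| + |zone Q| − 2·|zone P∩zone Q| = 15 + 32 − 10 = 37.00.

37.00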